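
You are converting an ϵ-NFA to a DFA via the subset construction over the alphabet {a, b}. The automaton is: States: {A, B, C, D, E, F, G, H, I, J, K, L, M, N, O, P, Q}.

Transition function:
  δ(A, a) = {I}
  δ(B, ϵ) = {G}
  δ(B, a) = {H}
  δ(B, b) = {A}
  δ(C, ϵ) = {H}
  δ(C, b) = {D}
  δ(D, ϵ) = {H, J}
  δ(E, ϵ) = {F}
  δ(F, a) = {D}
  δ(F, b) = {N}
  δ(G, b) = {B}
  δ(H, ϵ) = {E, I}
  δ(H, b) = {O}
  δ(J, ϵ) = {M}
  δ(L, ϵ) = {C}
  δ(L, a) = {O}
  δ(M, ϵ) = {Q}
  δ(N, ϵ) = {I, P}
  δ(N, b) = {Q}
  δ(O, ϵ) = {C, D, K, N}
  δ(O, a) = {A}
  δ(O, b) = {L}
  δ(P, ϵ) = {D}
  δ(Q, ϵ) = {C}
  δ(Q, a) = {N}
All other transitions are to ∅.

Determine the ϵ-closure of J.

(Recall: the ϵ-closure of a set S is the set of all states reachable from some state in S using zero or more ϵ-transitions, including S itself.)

{C, E, F, H, I, J, M, Q}

Start with {J}.
From J via ϵ: add M.
From M via ϵ: add Q.
From Q via ϵ: add C.
From C via ϵ: add H.
From H via ϵ: add E, I.
From E via ϵ: add F.
No new states can be added; the closed set is {C, E, F, H, I, J, M, Q}.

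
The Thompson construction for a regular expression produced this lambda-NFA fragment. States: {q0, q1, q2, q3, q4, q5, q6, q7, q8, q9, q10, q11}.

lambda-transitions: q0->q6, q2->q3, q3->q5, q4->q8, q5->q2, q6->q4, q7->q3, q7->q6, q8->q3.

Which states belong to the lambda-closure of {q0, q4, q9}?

{q0, q2, q3, q4, q5, q6, q8, q9}

Start with {q0, q4, q9}.
From q0 via lambda: add q6.
From q4 via lambda: add q8.
From q8 via lambda: add q3.
From q3 via lambda: add q5.
From q5 via lambda: add q2.
No new states can be added; the closed set is {q0, q2, q3, q4, q5, q6, q8, q9}.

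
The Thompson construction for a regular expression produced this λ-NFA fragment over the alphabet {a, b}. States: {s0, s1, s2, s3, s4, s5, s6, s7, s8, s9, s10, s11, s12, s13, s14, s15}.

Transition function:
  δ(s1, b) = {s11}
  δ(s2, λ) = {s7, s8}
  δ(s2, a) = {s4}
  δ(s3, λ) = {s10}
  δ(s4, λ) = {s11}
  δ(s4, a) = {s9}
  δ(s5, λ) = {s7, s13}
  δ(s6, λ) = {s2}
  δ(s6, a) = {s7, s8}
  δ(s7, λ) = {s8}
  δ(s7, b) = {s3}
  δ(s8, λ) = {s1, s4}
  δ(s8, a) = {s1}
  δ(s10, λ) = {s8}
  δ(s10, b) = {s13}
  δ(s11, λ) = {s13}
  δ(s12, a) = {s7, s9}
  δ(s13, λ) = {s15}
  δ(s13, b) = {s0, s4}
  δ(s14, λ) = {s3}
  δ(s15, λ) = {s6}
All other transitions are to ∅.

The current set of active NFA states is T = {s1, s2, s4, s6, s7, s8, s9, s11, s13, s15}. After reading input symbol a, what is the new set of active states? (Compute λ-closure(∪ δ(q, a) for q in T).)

s2 on a → {s4}.
s4 on a → {s9}.
s6 on a → {s7, s8}.
s8 on a → {s1}.
No a-transition from s1, s7, s9, s11, s13, s15.
Union after reading a: {s1, s4, s7, s8, s9}.
Now take the λ-closure:
From s4 via λ: add s11.
From s11 via λ: add s13.
From s13 via λ: add s15.
From s15 via λ: add s6.
From s6 via λ: add s2.
No new states can be added; the closed set is {s1, s2, s4, s6, s7, s8, s9, s11, s13, s15}.

{s1, s2, s4, s6, s7, s8, s9, s11, s13, s15}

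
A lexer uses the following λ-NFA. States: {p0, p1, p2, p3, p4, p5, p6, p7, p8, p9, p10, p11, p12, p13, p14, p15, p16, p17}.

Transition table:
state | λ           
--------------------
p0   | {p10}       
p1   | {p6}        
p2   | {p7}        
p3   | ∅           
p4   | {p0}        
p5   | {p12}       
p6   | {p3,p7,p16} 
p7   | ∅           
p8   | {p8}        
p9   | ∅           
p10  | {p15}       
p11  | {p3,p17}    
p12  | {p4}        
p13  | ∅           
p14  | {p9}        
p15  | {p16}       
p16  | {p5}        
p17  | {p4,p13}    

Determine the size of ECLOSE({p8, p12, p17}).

10

Start with {p8, p12, p17}.
From p12 via λ: add p4.
From p17 via λ: add p13.
From p4 via λ: add p0.
From p0 via λ: add p10.
From p10 via λ: add p15.
From p15 via λ: add p16.
From p16 via λ: add p5.
λ-closure = {p0, p4, p5, p8, p10, p12, p13, p15, p16, p17}, which has 10 states.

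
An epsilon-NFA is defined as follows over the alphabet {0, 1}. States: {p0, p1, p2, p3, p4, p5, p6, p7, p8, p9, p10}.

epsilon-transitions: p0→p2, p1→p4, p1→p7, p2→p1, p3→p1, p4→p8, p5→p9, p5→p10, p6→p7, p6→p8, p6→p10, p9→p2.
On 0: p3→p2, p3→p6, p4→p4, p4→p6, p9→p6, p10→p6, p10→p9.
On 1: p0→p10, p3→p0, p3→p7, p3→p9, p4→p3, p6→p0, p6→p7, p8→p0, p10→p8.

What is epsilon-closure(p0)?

{p0, p1, p2, p4, p7, p8}

Start with {p0}.
From p0 via epsilon: add p2.
From p2 via epsilon: add p1.
From p1 via epsilon: add p4, p7.
From p4 via epsilon: add p8.
No new states can be added; the closed set is {p0, p1, p2, p4, p7, p8}.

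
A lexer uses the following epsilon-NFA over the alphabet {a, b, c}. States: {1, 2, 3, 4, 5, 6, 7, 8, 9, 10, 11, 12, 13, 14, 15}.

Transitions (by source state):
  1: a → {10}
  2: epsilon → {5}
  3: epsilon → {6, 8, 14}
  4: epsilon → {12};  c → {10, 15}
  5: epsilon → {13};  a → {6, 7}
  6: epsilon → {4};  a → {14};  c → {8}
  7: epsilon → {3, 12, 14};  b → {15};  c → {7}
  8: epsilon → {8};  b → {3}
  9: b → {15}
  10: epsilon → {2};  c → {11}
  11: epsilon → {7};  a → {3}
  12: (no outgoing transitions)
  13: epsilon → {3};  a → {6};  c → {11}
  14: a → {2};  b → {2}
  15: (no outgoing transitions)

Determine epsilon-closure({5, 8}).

{3, 4, 5, 6, 8, 12, 13, 14}

Start with {5, 8}.
From 5 via epsilon: add 13.
From 13 via epsilon: add 3.
From 3 via epsilon: add 6, 14.
From 6 via epsilon: add 4.
From 4 via epsilon: add 12.
No new states can be added; the closed set is {3, 4, 5, 6, 8, 12, 13, 14}.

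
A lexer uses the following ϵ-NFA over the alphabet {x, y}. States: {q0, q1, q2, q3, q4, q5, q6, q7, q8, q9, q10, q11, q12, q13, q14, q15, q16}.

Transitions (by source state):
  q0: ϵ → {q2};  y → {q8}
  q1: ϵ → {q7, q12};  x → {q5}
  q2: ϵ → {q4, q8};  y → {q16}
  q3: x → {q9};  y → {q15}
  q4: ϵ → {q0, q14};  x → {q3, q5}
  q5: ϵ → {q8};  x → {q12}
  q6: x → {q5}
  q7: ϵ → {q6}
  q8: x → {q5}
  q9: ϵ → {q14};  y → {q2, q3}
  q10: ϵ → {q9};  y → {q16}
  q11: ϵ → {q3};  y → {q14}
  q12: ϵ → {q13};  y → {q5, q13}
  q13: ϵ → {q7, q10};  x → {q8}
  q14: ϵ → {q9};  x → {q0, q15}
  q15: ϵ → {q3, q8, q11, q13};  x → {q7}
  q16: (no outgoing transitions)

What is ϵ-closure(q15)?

{q3, q6, q7, q8, q9, q10, q11, q13, q14, q15}

Start with {q15}.
From q15 via ϵ: add q3, q8, q11, q13.
From q13 via ϵ: add q7, q10.
From q7 via ϵ: add q6.
From q10 via ϵ: add q9.
From q9 via ϵ: add q14.
No new states can be added; the closed set is {q3, q6, q7, q8, q9, q10, q11, q13, q14, q15}.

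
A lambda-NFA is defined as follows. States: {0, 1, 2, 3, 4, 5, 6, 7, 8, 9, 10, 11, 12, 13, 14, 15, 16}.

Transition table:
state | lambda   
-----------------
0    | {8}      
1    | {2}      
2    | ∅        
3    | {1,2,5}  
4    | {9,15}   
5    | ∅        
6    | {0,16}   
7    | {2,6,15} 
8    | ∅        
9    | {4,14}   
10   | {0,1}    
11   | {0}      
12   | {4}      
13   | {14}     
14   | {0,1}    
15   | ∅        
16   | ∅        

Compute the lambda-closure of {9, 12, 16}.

Start with {9, 12, 16}.
From 9 via lambda: add 4, 14.
From 4 via lambda: add 15.
From 14 via lambda: add 0, 1.
From 0 via lambda: add 8.
From 1 via lambda: add 2.
No new states can be added; the closed set is {0, 1, 2, 4, 8, 9, 12, 14, 15, 16}.

{0, 1, 2, 4, 8, 9, 12, 14, 15, 16}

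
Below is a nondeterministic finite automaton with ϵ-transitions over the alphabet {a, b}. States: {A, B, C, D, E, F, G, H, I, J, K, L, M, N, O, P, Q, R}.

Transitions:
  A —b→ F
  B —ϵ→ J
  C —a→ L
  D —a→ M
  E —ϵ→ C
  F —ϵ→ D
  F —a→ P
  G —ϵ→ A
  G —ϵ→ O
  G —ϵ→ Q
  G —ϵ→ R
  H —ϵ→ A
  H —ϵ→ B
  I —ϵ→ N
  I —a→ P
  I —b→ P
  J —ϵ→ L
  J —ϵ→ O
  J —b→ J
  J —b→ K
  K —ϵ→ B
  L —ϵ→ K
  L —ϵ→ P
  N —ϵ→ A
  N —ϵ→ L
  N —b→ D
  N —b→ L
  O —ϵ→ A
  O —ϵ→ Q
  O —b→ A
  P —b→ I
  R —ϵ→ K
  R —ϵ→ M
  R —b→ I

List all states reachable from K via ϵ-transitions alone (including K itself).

{A, B, J, K, L, O, P, Q}

Start with {K}.
From K via ϵ: add B.
From B via ϵ: add J.
From J via ϵ: add L, O.
From L via ϵ: add P.
From O via ϵ: add A, Q.
No new states can be added; the closed set is {A, B, J, K, L, O, P, Q}.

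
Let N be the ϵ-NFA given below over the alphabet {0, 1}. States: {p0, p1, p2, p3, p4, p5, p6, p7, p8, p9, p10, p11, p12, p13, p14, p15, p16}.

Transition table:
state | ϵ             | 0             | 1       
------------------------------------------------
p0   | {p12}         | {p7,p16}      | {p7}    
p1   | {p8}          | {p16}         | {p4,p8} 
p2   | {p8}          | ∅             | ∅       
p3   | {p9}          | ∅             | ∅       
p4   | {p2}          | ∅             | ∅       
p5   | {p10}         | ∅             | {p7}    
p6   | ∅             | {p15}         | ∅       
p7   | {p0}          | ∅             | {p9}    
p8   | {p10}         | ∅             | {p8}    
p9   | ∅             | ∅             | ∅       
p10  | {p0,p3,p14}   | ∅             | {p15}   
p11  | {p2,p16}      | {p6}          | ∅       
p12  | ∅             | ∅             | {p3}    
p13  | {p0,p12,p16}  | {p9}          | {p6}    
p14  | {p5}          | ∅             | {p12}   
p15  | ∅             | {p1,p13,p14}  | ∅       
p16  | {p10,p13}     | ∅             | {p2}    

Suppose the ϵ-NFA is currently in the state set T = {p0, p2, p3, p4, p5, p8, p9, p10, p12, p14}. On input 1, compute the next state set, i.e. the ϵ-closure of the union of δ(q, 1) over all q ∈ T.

{p0, p3, p5, p7, p8, p9, p10, p12, p14, p15}

p0 on 1 → {p7}.
p5 on 1 → {p7}.
p8 on 1 → {p8}.
p10 on 1 → {p15}.
p12 on 1 → {p3}.
p14 on 1 → {p12}.
No 1-transition from p2, p3, p4, p9.
Union after reading 1: {p3, p7, p8, p12, p15}.
Now take the ϵ-closure:
From p3 via ϵ: add p9.
From p7 via ϵ: add p0.
From p8 via ϵ: add p10.
From p10 via ϵ: add p14.
From p14 via ϵ: add p5.
No new states can be added; the closed set is {p0, p3, p5, p7, p8, p9, p10, p12, p14, p15}.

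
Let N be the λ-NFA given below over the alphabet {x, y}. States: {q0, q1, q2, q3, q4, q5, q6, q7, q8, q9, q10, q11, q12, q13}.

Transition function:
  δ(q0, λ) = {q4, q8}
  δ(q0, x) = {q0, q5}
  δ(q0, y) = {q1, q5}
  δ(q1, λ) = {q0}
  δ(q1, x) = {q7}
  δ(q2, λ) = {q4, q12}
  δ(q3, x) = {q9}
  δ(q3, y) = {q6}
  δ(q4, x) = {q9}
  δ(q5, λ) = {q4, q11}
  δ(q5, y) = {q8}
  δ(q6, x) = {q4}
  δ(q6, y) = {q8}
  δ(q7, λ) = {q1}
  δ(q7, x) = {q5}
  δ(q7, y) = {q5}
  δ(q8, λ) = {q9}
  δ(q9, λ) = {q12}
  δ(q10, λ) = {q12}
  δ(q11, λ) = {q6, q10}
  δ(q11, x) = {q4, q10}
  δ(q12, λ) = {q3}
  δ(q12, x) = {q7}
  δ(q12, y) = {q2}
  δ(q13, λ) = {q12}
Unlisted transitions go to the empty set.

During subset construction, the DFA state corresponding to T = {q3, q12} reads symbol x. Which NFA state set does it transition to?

q3 on x → {q9}.
q12 on x → {q7}.
Union after reading x: {q7, q9}.
Now take the λ-closure:
From q7 via λ: add q1.
From q9 via λ: add q12.
From q1 via λ: add q0.
From q12 via λ: add q3.
From q0 via λ: add q4, q8.
No new states can be added; the closed set is {q0, q1, q3, q4, q7, q8, q9, q12}.

{q0, q1, q3, q4, q7, q8, q9, q12}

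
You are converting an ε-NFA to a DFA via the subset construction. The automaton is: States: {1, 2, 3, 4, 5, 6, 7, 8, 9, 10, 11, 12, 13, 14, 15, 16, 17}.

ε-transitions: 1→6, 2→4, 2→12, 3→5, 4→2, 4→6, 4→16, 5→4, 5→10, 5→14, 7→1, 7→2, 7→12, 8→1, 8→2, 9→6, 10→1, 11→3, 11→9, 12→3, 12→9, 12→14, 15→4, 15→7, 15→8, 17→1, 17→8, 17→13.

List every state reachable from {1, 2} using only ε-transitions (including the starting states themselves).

{1, 2, 3, 4, 5, 6, 9, 10, 12, 14, 16}

Start with {1, 2}.
From 1 via ε: add 6.
From 2 via ε: add 4, 12.
From 4 via ε: add 16.
From 12 via ε: add 3, 9, 14.
From 3 via ε: add 5.
From 5 via ε: add 10.
No new states can be added; the closed set is {1, 2, 3, 4, 5, 6, 9, 10, 12, 14, 16}.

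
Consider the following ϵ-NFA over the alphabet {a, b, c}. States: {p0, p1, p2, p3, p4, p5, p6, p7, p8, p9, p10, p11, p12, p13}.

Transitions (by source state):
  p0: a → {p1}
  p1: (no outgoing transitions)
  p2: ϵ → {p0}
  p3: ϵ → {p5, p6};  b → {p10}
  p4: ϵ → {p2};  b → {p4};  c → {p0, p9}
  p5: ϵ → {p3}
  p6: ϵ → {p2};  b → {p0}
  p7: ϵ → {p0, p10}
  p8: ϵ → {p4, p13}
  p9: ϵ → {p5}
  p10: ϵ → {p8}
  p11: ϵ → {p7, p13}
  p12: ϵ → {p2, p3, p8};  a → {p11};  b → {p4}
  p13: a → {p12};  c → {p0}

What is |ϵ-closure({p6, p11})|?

Start with {p6, p11}.
From p6 via ϵ: add p2.
From p11 via ϵ: add p7, p13.
From p2 via ϵ: add p0.
From p7 via ϵ: add p10.
From p10 via ϵ: add p8.
From p8 via ϵ: add p4.
ϵ-closure = {p0, p2, p4, p6, p7, p8, p10, p11, p13}, which has 9 states.

9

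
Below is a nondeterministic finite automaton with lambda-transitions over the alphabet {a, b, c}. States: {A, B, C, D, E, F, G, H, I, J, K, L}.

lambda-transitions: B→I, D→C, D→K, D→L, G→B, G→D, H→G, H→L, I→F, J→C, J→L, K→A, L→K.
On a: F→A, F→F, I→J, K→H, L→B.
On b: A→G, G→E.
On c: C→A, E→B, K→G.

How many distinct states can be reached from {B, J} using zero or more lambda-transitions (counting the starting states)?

Start with {B, J}.
From B via lambda: add I.
From J via lambda: add C, L.
From I via lambda: add F.
From L via lambda: add K.
From K via lambda: add A.
lambda-closure = {A, B, C, F, I, J, K, L}, which has 8 states.

8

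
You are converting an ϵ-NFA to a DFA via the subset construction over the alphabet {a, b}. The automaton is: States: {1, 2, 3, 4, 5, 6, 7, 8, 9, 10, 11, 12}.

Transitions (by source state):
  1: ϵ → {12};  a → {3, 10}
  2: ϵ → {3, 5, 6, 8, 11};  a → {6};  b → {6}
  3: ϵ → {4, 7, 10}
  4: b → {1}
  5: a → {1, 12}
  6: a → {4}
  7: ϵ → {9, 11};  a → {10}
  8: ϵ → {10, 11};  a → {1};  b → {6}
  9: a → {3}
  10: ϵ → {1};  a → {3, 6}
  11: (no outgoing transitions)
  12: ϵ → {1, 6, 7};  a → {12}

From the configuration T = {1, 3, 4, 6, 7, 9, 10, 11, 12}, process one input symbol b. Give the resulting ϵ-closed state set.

{1, 6, 7, 9, 11, 12}

4 on b → {1}.
No b-transition from 1, 3, 6, 7, 9, 10, 11, 12.
Union after reading b: {1}.
Now take the ϵ-closure:
From 1 via ϵ: add 12.
From 12 via ϵ: add 6, 7.
From 7 via ϵ: add 9, 11.
No new states can be added; the closed set is {1, 6, 7, 9, 11, 12}.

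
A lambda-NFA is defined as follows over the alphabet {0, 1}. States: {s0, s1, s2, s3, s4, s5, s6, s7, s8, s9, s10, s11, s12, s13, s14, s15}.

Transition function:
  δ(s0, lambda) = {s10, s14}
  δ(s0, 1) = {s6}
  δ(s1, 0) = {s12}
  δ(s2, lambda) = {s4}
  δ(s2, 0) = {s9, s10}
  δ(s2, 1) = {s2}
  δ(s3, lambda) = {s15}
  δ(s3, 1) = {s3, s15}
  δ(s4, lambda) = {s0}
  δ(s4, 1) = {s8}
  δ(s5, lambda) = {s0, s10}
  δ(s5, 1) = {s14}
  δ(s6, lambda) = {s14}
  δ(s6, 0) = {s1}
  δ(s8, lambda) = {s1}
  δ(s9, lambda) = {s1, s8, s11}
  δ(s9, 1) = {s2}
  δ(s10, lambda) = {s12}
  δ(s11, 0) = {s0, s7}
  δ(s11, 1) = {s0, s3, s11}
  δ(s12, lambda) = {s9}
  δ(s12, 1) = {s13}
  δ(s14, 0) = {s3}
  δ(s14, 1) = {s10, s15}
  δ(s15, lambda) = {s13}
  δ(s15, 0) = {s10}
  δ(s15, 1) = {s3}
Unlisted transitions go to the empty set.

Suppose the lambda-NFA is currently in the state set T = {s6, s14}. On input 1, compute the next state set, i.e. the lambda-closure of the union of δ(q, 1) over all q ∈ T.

s14 on 1 → {s10, s15}.
No 1-transition from s6.
Union after reading 1: {s10, s15}.
Now take the lambda-closure:
From s10 via lambda: add s12.
From s15 via lambda: add s13.
From s12 via lambda: add s9.
From s9 via lambda: add s1, s8, s11.
No new states can be added; the closed set is {s1, s8, s9, s10, s11, s12, s13, s15}.

{s1, s8, s9, s10, s11, s12, s13, s15}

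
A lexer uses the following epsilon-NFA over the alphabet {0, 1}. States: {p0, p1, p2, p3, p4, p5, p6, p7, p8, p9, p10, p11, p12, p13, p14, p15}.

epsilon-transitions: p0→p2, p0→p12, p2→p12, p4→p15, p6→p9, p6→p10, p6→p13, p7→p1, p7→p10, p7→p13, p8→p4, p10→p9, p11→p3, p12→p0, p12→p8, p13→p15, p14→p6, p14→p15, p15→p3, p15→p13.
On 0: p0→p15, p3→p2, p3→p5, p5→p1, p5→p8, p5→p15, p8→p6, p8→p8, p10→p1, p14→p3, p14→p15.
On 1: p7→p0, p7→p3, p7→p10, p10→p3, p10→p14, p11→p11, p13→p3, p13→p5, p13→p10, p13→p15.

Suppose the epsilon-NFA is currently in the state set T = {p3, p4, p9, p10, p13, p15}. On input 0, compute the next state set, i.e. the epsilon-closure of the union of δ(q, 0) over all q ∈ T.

p3 on 0 → {p2, p5}.
p10 on 0 → {p1}.
No 0-transition from p4, p9, p13, p15.
Union after reading 0: {p1, p2, p5}.
Now take the epsilon-closure:
From p2 via epsilon: add p12.
From p12 via epsilon: add p0, p8.
From p8 via epsilon: add p4.
From p4 via epsilon: add p15.
From p15 via epsilon: add p3, p13.
No new states can be added; the closed set is {p0, p1, p2, p3, p4, p5, p8, p12, p13, p15}.

{p0, p1, p2, p3, p4, p5, p8, p12, p13, p15}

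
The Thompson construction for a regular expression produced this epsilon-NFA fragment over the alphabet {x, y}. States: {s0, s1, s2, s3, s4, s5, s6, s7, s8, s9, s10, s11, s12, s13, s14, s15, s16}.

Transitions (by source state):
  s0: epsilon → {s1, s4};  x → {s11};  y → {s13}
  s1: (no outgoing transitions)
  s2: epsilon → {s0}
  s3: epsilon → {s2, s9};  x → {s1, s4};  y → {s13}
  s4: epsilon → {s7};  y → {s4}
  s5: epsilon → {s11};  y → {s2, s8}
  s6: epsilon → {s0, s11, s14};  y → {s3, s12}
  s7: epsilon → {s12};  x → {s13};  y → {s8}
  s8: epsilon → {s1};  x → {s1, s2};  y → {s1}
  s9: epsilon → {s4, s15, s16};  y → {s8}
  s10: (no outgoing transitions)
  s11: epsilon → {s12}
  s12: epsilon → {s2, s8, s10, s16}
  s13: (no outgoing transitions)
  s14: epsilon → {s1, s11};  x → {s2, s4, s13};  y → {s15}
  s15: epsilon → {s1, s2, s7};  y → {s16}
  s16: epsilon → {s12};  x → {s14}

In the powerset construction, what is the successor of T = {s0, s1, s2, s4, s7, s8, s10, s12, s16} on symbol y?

s0 on y → {s13}.
s4 on y → {s4}.
s7 on y → {s8}.
s8 on y → {s1}.
No y-transition from s1, s2, s10, s12, s16.
Union after reading y: {s1, s4, s8, s13}.
Now take the epsilon-closure:
From s4 via epsilon: add s7.
From s7 via epsilon: add s12.
From s12 via epsilon: add s2, s10, s16.
From s2 via epsilon: add s0.
No new states can be added; the closed set is {s0, s1, s2, s4, s7, s8, s10, s12, s13, s16}.

{s0, s1, s2, s4, s7, s8, s10, s12, s13, s16}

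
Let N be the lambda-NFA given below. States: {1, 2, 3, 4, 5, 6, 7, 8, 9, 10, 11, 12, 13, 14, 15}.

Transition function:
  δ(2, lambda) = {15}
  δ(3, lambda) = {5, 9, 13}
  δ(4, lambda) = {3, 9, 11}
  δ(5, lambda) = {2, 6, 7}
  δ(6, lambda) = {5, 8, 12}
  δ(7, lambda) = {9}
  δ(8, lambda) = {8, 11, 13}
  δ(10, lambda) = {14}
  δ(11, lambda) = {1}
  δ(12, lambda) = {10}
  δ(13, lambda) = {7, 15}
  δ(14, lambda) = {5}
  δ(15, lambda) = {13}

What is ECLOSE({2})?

Start with {2}.
From 2 via lambda: add 15.
From 15 via lambda: add 13.
From 13 via lambda: add 7.
From 7 via lambda: add 9.
No new states can be added; the closed set is {2, 7, 9, 13, 15}.

{2, 7, 9, 13, 15}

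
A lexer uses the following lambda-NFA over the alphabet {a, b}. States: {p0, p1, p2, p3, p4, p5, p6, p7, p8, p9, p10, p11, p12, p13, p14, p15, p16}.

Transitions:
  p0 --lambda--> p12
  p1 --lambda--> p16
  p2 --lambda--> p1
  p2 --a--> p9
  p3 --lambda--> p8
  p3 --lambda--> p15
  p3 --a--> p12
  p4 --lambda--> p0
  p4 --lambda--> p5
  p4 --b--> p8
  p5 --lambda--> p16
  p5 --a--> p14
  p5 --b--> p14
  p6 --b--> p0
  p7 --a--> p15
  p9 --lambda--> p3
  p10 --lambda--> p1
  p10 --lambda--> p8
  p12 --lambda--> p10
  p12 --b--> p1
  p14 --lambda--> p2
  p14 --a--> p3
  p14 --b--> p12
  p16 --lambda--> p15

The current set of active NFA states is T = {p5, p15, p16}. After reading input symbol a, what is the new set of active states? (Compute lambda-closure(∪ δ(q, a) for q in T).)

p5 on a → {p14}.
No a-transition from p15, p16.
Union after reading a: {p14}.
Now take the lambda-closure:
From p14 via lambda: add p2.
From p2 via lambda: add p1.
From p1 via lambda: add p16.
From p16 via lambda: add p15.
No new states can be added; the closed set is {p1, p2, p14, p15, p16}.

{p1, p2, p14, p15, p16}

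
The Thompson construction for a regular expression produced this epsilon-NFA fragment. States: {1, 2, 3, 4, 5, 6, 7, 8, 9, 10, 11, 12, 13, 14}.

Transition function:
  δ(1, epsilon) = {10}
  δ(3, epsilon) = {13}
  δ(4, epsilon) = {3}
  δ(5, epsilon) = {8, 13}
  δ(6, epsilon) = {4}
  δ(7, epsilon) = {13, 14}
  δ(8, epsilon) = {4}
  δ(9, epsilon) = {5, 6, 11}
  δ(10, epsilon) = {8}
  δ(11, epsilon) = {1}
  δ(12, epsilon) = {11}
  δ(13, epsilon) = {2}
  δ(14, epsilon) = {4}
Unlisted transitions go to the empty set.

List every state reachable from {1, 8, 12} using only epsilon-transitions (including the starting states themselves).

Start with {1, 8, 12}.
From 1 via epsilon: add 10.
From 8 via epsilon: add 4.
From 12 via epsilon: add 11.
From 4 via epsilon: add 3.
From 3 via epsilon: add 13.
From 13 via epsilon: add 2.
No new states can be added; the closed set is {1, 2, 3, 4, 8, 10, 11, 12, 13}.

{1, 2, 3, 4, 8, 10, 11, 12, 13}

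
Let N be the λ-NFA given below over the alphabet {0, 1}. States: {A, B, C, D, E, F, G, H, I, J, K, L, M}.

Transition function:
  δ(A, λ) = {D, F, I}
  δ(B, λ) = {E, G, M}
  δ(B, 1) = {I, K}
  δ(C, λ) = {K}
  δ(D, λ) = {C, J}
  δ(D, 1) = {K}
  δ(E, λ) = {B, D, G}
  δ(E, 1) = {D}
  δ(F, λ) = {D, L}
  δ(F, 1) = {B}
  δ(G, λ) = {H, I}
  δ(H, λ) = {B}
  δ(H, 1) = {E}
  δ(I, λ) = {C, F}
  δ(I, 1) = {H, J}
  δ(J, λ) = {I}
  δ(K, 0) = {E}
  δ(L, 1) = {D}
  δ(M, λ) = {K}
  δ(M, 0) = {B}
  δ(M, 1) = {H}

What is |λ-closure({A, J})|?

8

Start with {A, J}.
From A via λ: add D, F, I.
From D via λ: add C.
From F via λ: add L.
From C via λ: add K.
λ-closure = {A, C, D, F, I, J, K, L}, which has 8 states.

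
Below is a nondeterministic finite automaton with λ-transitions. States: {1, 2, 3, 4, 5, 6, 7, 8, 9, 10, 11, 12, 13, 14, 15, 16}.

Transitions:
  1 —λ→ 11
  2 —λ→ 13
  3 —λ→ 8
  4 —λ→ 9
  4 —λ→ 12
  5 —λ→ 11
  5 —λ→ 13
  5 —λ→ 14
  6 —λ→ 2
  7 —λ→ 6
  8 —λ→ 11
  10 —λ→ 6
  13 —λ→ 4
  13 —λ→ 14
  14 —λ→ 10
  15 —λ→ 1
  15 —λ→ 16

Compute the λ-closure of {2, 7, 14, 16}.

{2, 4, 6, 7, 9, 10, 12, 13, 14, 16}

Start with {2, 7, 14, 16}.
From 2 via λ: add 13.
From 7 via λ: add 6.
From 14 via λ: add 10.
From 13 via λ: add 4.
From 4 via λ: add 9, 12.
No new states can be added; the closed set is {2, 4, 6, 7, 9, 10, 12, 13, 14, 16}.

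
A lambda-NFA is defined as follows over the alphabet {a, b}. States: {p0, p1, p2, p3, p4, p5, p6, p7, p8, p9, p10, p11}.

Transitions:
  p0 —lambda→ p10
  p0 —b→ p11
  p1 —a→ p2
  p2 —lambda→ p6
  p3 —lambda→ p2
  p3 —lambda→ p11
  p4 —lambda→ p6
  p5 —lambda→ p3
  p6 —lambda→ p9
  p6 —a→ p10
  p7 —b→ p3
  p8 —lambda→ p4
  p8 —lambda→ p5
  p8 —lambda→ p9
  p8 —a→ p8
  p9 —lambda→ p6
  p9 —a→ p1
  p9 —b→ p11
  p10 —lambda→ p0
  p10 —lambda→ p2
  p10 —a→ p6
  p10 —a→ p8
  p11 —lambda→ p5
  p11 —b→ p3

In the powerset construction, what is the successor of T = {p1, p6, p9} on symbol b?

{p2, p3, p5, p6, p9, p11}

p9 on b → {p11}.
No b-transition from p1, p6.
Union after reading b: {p11}.
Now take the lambda-closure:
From p11 via lambda: add p5.
From p5 via lambda: add p3.
From p3 via lambda: add p2.
From p2 via lambda: add p6.
From p6 via lambda: add p9.
No new states can be added; the closed set is {p2, p3, p5, p6, p9, p11}.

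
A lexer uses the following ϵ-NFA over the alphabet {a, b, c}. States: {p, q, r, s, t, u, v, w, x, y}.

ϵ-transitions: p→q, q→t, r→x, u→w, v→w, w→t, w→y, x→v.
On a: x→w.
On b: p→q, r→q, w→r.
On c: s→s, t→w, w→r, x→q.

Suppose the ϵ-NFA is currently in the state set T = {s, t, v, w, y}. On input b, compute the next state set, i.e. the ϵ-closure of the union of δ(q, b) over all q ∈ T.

{r, t, v, w, x, y}

w on b → {r}.
No b-transition from s, t, v, y.
Union after reading b: {r}.
Now take the ϵ-closure:
From r via ϵ: add x.
From x via ϵ: add v.
From v via ϵ: add w.
From w via ϵ: add t, y.
No new states can be added; the closed set is {r, t, v, w, x, y}.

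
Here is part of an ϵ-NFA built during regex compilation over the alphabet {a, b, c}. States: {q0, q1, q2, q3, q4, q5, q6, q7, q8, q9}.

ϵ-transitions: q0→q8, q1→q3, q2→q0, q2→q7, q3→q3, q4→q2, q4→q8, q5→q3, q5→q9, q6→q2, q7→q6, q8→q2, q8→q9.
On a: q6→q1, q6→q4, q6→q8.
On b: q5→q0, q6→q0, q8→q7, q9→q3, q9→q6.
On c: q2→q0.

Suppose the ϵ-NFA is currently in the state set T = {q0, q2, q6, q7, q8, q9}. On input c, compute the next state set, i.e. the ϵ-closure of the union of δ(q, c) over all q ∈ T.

{q0, q2, q6, q7, q8, q9}

q2 on c → {q0}.
No c-transition from q0, q6, q7, q8, q9.
Union after reading c: {q0}.
Now take the ϵ-closure:
From q0 via ϵ: add q8.
From q8 via ϵ: add q2, q9.
From q2 via ϵ: add q7.
From q7 via ϵ: add q6.
No new states can be added; the closed set is {q0, q2, q6, q7, q8, q9}.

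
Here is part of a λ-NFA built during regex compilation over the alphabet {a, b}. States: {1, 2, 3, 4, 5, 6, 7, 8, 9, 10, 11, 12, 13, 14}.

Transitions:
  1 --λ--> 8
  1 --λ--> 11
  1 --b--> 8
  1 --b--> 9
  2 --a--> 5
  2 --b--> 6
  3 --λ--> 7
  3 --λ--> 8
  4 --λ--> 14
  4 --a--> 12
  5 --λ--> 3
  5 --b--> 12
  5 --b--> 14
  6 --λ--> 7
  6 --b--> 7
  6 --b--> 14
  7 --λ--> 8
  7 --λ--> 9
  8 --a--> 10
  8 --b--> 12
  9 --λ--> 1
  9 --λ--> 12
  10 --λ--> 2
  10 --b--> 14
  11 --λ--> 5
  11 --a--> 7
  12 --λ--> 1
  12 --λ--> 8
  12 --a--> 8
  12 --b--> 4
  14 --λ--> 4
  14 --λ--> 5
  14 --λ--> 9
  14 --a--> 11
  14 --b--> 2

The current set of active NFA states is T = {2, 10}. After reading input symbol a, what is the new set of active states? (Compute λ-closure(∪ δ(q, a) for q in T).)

{1, 3, 5, 7, 8, 9, 11, 12}

2 on a → {5}.
No a-transition from 10.
Union after reading a: {5}.
Now take the λ-closure:
From 5 via λ: add 3.
From 3 via λ: add 7, 8.
From 7 via λ: add 9.
From 9 via λ: add 1, 12.
From 1 via λ: add 11.
No new states can be added; the closed set is {1, 3, 5, 7, 8, 9, 11, 12}.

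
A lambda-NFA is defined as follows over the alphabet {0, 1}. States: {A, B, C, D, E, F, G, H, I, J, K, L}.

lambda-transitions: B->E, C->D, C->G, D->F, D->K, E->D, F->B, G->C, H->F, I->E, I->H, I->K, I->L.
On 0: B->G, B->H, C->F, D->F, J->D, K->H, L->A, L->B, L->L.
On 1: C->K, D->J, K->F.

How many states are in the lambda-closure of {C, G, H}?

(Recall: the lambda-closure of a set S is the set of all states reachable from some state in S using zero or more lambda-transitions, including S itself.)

Start with {C, G, H}.
From C via lambda: add D.
From H via lambda: add F.
From D via lambda: add K.
From F via lambda: add B.
From B via lambda: add E.
lambda-closure = {B, C, D, E, F, G, H, K}, which has 8 states.

8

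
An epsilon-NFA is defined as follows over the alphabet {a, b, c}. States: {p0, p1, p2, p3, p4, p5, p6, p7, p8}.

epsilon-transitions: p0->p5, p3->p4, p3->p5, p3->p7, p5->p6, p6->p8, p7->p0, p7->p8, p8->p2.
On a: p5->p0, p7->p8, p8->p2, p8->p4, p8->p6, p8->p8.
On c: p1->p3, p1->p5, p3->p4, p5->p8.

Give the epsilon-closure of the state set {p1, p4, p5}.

{p1, p2, p4, p5, p6, p8}

Start with {p1, p4, p5}.
From p5 via epsilon: add p6.
From p6 via epsilon: add p8.
From p8 via epsilon: add p2.
No new states can be added; the closed set is {p1, p2, p4, p5, p6, p8}.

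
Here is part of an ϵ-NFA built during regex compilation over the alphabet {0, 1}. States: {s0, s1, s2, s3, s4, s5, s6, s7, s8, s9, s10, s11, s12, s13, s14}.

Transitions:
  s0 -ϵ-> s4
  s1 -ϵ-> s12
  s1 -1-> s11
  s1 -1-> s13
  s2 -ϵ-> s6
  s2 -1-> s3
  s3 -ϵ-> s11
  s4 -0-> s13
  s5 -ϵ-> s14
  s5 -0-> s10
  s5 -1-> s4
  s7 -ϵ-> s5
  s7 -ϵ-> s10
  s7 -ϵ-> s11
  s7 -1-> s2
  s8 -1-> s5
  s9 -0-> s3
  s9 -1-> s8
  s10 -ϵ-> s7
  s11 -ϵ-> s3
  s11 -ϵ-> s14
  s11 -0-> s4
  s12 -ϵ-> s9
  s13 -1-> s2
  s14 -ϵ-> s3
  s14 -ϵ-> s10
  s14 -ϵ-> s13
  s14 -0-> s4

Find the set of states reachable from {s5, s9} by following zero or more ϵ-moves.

{s3, s5, s7, s9, s10, s11, s13, s14}

Start with {s5, s9}.
From s5 via ϵ: add s14.
From s14 via ϵ: add s3, s10, s13.
From s3 via ϵ: add s11.
From s10 via ϵ: add s7.
No new states can be added; the closed set is {s3, s5, s7, s9, s10, s11, s13, s14}.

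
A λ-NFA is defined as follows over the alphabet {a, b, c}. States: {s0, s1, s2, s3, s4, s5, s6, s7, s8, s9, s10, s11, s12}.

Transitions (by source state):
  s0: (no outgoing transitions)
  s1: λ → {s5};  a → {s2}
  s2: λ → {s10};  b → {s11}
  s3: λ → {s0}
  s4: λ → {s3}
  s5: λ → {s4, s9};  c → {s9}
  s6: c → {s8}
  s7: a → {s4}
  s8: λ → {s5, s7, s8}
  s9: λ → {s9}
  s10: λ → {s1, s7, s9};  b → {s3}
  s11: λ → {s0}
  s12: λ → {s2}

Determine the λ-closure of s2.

{s0, s1, s2, s3, s4, s5, s7, s9, s10}

Start with {s2}.
From s2 via λ: add s10.
From s10 via λ: add s1, s7, s9.
From s1 via λ: add s5.
From s5 via λ: add s4.
From s4 via λ: add s3.
From s3 via λ: add s0.
No new states can be added; the closed set is {s0, s1, s2, s3, s4, s5, s7, s9, s10}.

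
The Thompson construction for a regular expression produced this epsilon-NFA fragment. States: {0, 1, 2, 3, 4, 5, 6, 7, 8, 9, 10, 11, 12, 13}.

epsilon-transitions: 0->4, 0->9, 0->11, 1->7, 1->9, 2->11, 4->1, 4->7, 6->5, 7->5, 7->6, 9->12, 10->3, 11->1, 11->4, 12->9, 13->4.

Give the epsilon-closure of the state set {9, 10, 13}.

Start with {9, 10, 13}.
From 9 via epsilon: add 12.
From 10 via epsilon: add 3.
From 13 via epsilon: add 4.
From 4 via epsilon: add 1, 7.
From 7 via epsilon: add 5, 6.
No new states can be added; the closed set is {1, 3, 4, 5, 6, 7, 9, 10, 12, 13}.

{1, 3, 4, 5, 6, 7, 9, 10, 12, 13}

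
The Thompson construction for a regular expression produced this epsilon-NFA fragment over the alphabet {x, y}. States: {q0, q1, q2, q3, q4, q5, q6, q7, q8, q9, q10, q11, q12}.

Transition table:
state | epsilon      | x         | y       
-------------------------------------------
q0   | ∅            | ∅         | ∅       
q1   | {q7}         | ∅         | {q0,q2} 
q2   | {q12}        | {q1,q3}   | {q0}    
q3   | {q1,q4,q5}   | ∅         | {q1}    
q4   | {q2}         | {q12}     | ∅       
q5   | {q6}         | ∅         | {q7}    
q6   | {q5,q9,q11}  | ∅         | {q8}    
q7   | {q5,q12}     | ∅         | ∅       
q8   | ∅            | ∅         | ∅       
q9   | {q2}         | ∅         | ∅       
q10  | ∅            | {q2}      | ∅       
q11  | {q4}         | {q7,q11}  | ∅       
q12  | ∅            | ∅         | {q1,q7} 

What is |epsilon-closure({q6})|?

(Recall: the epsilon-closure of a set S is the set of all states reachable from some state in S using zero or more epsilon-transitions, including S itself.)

Start with {q6}.
From q6 via epsilon: add q5, q9, q11.
From q9 via epsilon: add q2.
From q11 via epsilon: add q4.
From q2 via epsilon: add q12.
epsilon-closure = {q2, q4, q5, q6, q9, q11, q12}, which has 7 states.

7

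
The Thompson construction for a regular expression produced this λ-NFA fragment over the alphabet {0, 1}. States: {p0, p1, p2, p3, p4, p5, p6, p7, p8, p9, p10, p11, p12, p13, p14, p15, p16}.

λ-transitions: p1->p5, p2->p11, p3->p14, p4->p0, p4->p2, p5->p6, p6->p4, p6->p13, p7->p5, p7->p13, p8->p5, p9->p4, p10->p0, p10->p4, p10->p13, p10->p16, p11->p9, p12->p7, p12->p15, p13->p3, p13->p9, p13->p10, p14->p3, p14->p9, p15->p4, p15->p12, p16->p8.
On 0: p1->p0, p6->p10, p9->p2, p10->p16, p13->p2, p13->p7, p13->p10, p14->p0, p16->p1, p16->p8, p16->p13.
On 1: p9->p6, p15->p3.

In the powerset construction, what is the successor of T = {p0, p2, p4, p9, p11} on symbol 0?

{p0, p2, p4, p9, p11}

p9 on 0 → {p2}.
No 0-transition from p0, p2, p4, p11.
Union after reading 0: {p2}.
Now take the λ-closure:
From p2 via λ: add p11.
From p11 via λ: add p9.
From p9 via λ: add p4.
From p4 via λ: add p0.
No new states can be added; the closed set is {p0, p2, p4, p9, p11}.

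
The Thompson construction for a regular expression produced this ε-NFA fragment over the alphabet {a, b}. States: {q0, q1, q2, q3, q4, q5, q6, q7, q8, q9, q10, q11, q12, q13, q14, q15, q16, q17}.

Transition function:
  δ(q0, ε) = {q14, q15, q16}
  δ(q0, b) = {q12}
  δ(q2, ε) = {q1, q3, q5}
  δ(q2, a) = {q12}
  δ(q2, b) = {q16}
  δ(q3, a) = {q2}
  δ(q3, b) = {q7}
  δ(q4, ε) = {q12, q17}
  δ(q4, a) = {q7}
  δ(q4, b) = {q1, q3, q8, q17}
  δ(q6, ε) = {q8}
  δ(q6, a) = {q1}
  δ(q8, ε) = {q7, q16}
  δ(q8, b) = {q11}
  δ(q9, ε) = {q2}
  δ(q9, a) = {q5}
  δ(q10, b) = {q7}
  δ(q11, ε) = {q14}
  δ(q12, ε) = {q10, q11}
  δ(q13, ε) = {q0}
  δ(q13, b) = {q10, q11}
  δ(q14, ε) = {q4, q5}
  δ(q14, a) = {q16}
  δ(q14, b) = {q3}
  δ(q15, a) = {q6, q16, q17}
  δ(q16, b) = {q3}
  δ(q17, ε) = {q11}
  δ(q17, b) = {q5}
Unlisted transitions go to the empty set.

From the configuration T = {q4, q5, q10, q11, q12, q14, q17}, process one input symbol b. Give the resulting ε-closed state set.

q4 on b → {q1, q3, q8, q17}.
q10 on b → {q7}.
q14 on b → {q3}.
q17 on b → {q5}.
No b-transition from q5, q11, q12.
Union after reading b: {q1, q3, q5, q7, q8, q17}.
Now take the ε-closure:
From q8 via ε: add q16.
From q17 via ε: add q11.
From q11 via ε: add q14.
From q14 via ε: add q4.
From q4 via ε: add q12.
From q12 via ε: add q10.
No new states can be added; the closed set is {q1, q3, q4, q5, q7, q8, q10, q11, q12, q14, q16, q17}.

{q1, q3, q4, q5, q7, q8, q10, q11, q12, q14, q16, q17}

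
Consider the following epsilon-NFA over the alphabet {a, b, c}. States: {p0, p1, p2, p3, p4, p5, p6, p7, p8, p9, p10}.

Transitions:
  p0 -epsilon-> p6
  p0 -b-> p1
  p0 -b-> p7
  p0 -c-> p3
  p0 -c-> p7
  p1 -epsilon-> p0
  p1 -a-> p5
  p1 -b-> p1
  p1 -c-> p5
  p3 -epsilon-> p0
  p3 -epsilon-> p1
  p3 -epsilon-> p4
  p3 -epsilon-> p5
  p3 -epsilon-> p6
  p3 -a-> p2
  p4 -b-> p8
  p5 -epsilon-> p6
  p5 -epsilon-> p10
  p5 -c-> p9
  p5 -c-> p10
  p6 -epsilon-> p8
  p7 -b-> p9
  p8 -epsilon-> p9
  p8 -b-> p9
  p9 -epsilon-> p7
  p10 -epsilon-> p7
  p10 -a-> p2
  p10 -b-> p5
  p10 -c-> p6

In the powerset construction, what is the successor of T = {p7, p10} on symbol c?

p10 on c → {p6}.
No c-transition from p7.
Union after reading c: {p6}.
Now take the epsilon-closure:
From p6 via epsilon: add p8.
From p8 via epsilon: add p9.
From p9 via epsilon: add p7.
No new states can be added; the closed set is {p6, p7, p8, p9}.

{p6, p7, p8, p9}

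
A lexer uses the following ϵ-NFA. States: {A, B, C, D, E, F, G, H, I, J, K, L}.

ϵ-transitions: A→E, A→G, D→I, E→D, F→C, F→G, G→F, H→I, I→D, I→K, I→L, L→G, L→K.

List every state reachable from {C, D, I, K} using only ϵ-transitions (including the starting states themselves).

Start with {C, D, I, K}.
From I via ϵ: add L.
From L via ϵ: add G.
From G via ϵ: add F.
No new states can be added; the closed set is {C, D, F, G, I, K, L}.

{C, D, F, G, I, K, L}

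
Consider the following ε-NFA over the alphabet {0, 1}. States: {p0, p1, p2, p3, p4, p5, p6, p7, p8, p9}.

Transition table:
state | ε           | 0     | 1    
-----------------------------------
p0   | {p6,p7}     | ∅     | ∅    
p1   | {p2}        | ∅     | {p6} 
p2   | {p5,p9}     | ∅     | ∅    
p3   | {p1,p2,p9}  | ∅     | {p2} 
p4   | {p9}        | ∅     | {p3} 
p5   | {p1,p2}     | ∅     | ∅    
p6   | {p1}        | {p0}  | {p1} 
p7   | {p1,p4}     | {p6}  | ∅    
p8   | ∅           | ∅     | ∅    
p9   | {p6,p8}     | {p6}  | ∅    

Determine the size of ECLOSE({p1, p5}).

6

Start with {p1, p5}.
From p1 via ε: add p2.
From p2 via ε: add p9.
From p9 via ε: add p6, p8.
ε-closure = {p1, p2, p5, p6, p8, p9}, which has 6 states.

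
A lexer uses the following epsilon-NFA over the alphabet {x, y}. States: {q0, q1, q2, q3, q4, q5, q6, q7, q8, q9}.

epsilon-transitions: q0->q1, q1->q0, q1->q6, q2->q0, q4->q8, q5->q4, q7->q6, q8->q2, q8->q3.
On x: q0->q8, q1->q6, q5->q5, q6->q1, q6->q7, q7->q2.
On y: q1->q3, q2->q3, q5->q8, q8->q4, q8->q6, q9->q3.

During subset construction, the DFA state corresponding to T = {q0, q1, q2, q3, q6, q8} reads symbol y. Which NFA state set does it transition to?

q1 on y → {q3}.
q2 on y → {q3}.
q8 on y → {q4, q6}.
No y-transition from q0, q3, q6.
Union after reading y: {q3, q4, q6}.
Now take the epsilon-closure:
From q4 via epsilon: add q8.
From q8 via epsilon: add q2.
From q2 via epsilon: add q0.
From q0 via epsilon: add q1.
No new states can be added; the closed set is {q0, q1, q2, q3, q4, q6, q8}.

{q0, q1, q2, q3, q4, q6, q8}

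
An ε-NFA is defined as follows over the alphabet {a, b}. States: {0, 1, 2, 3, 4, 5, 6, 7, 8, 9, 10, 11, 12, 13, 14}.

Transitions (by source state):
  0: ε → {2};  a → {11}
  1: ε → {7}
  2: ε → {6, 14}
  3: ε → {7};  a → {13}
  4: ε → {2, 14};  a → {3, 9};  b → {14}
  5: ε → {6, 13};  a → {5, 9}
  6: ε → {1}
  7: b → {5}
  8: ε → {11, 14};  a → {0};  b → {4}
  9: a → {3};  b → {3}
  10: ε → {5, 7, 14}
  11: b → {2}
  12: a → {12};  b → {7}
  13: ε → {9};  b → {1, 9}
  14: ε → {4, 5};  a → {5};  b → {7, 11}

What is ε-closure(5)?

Start with {5}.
From 5 via ε: add 6, 13.
From 6 via ε: add 1.
From 13 via ε: add 9.
From 1 via ε: add 7.
No new states can be added; the closed set is {1, 5, 6, 7, 9, 13}.

{1, 5, 6, 7, 9, 13}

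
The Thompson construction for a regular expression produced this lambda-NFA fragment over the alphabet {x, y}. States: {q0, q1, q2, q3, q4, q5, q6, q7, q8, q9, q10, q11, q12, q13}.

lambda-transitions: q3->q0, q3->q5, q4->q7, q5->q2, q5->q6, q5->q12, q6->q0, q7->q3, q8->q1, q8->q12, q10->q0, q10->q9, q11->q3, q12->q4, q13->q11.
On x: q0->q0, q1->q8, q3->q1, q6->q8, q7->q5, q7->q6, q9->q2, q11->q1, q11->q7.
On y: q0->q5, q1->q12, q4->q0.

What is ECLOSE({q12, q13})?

Start with {q12, q13}.
From q12 via lambda: add q4.
From q13 via lambda: add q11.
From q4 via lambda: add q7.
From q11 via lambda: add q3.
From q3 via lambda: add q0, q5.
From q5 via lambda: add q2, q6.
No new states can be added; the closed set is {q0, q2, q3, q4, q5, q6, q7, q11, q12, q13}.

{q0, q2, q3, q4, q5, q6, q7, q11, q12, q13}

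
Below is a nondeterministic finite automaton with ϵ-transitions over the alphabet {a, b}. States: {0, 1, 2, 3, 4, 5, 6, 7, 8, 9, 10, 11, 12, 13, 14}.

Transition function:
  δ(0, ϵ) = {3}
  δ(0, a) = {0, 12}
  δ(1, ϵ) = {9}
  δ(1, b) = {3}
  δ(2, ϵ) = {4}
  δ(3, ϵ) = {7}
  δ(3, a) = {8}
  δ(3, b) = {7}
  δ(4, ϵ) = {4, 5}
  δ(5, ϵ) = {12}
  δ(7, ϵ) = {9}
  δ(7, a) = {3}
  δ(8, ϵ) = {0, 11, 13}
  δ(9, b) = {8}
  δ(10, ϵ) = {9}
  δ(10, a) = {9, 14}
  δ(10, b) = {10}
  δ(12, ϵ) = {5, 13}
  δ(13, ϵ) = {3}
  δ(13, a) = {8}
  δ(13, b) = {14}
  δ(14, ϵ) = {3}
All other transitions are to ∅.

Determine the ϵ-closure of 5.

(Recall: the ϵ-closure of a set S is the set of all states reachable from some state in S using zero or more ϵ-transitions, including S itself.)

{3, 5, 7, 9, 12, 13}

Start with {5}.
From 5 via ϵ: add 12.
From 12 via ϵ: add 13.
From 13 via ϵ: add 3.
From 3 via ϵ: add 7.
From 7 via ϵ: add 9.
No new states can be added; the closed set is {3, 5, 7, 9, 12, 13}.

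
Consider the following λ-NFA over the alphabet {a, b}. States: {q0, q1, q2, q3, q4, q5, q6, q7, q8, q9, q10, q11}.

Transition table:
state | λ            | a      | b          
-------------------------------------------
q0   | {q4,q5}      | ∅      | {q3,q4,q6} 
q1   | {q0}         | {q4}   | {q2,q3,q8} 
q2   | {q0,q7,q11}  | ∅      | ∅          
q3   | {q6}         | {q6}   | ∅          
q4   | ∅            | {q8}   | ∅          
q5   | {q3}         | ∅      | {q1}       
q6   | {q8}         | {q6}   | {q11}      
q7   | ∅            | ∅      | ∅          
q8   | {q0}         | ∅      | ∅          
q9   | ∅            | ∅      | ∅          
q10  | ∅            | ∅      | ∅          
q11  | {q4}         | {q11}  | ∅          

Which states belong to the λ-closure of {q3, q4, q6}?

Start with {q3, q4, q6}.
From q6 via λ: add q8.
From q8 via λ: add q0.
From q0 via λ: add q5.
No new states can be added; the closed set is {q0, q3, q4, q5, q6, q8}.

{q0, q3, q4, q5, q6, q8}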